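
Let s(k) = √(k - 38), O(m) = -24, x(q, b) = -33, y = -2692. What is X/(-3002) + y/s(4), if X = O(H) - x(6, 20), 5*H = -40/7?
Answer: -9/3002 + 1346*I*√34/17 ≈ -0.002998 + 461.67*I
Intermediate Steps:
H = -8/7 (H = (-40/7)/5 = (-40*⅐)/5 = (⅕)*(-40/7) = -8/7 ≈ -1.1429)
s(k) = √(-38 + k)
X = 9 (X = -24 - 1*(-33) = -24 + 33 = 9)
X/(-3002) + y/s(4) = 9/(-3002) - 2692/√(-38 + 4) = 9*(-1/3002) - 2692*(-I*√34/34) = -9/3002 - 2692*(-I*√34/34) = -9/3002 - (-1346)*I*√34/17 = -9/3002 + 1346*I*√34/17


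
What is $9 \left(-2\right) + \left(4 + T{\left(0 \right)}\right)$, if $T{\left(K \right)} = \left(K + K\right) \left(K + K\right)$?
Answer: $-14$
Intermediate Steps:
$T{\left(K \right)} = 4 K^{2}$ ($T{\left(K \right)} = 2 K 2 K = 4 K^{2}$)
$9 \left(-2\right) + \left(4 + T{\left(0 \right)}\right) = 9 \left(-2\right) + \left(4 + 4 \cdot 0^{2}\right) = -18 + \left(4 + 4 \cdot 0\right) = -18 + \left(4 + 0\right) = -18 + 4 = -14$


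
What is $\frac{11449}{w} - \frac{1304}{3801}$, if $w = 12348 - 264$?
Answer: $\frac{3084457}{5103476} \approx 0.60438$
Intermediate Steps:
$w = 12084$
$\frac{11449}{w} - \frac{1304}{3801} = \frac{11449}{12084} - \frac{1304}{3801} = \frac{3084457}{5103476}$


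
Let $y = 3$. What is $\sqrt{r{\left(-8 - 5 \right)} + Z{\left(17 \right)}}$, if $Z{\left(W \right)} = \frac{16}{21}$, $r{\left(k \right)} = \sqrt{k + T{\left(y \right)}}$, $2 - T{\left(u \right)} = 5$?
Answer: $\frac{2 \sqrt{84 + 441 i}}{21} \approx 1.5546 + 1.2865 i$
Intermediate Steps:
$T{\left(u \right)} = -3$ ($T{\left(u \right)} = 2 - 5 = -3$)
$r{\left(k \right)} = \sqrt{-3 + k}$ ($r{\left(k \right)} = \sqrt{k - 3} = \sqrt{-3 + k}$)
$Z{\left(W \right)} = \frac{16}{21}$ ($Z{\left(W \right)} = 16 \cdot \frac{1}{21} = \frac{16}{21}$)
$\sqrt{r{\left(-8 - 5 \right)} + Z{\left(17 \right)}} = \sqrt{\sqrt{-3 - 13} + \frac{16}{21}} = \sqrt{\sqrt{-16} + \frac{16}{21}} = \sqrt{4 i + \frac{16}{21}} = \sqrt{\frac{16}{21} + 4 i}$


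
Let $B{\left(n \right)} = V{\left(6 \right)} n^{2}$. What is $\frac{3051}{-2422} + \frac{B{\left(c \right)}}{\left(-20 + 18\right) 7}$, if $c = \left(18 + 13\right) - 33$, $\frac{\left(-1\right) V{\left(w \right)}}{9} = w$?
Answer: $\frac{34317}{2422} \approx 14.169$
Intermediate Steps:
$V{\left(w \right)} = - 9 w$
$c = -2$ ($c = 31 - 33 = -2$)
$B{\left(n \right)} = - 54 n^{2}$ ($B{\left(n \right)} = \left(-9\right) 6 n^{2} = - 54 n^{2}$)
$\frac{3051}{-2422} + \frac{B{\left(c \right)}}{\left(-20 + 18\right) 7} = \frac{3051}{-2422} + \frac{\left(-54\right) \left(-2\right)^{2}}{\left(-20 + 18\right) 7} = 3051 \left(- \frac{1}{2422}\right) + \frac{\left(-54\right) 4}{\left(-2\right) 7} = - \frac{3051}{2422} - \frac{216}{-14} = - \frac{3051}{2422} - - \frac{108}{7} = - \frac{3051}{2422} + \frac{108}{7} = \frac{34317}{2422}$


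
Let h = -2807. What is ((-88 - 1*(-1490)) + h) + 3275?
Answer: 1870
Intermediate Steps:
((-88 - 1*(-1490)) + h) + 3275 = ((-88 - 1*(-1490)) - 2807) + 3275 = ((-88 + 1490) - 2807) + 3275 = (1402 - 2807) + 3275 = -1405 + 3275 = 1870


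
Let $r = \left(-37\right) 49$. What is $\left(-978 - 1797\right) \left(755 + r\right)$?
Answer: $2935950$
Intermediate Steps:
$r = -1813$
$\left(-978 - 1797\right) \left(755 + r\right) = \left(-978 - 1797\right) \left(755 - 1813\right) = \left(-2775\right) \left(-1058\right) = 2935950$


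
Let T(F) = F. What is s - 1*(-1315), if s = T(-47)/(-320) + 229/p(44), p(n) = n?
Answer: 4647637/3520 ≈ 1320.4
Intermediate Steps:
s = 18837/3520 (s = -47/(-320) + 229/44 = -47*(-1/320) + 229*(1/44) = 47/320 + 229/44 = 18837/3520 ≈ 5.3514)
s - 1*(-1315) = 18837/3520 - 1*(-1315) = 18837/3520 + 1315 = 4647637/3520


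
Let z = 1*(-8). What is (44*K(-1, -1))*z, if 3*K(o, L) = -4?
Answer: 1408/3 ≈ 469.33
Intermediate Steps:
K(o, L) = -4/3 (K(o, L) = (1/3)*(-4) = -4/3)
z = -8
(44*K(-1, -1))*z = (44*(-4/3))*(-8) = -176/3*(-8) = 1408/3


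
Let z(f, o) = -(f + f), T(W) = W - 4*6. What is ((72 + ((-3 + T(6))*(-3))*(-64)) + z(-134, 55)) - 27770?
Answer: -31462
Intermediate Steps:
T(W) = -24 + W (T(W) = W - 24 = -24 + W)
z(f, o) = -2*f
((72 + ((-3 + T(6))*(-3))*(-64)) + z(-134, 55)) - 27770 = ((72 + ((-3 + (-24 + 6))*(-3))*(-64)) - 2*(-134)) - 27770 = ((72 + ((-3 - 18)*(-3))*(-64)) + 268) - 27770 = ((72 - 21*(-3)*(-64)) + 268) - 27770 = ((72 + 63*(-64)) + 268) - 27770 = ((72 - 4032) + 268) - 27770 = (-3960 + 268) - 27770 = -3692 - 27770 = -31462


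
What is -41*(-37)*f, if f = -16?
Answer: -24272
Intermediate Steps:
-41*(-37)*f = -41*(-37)*(-16) = -(-1517)*(-16) = -1*24272 = -24272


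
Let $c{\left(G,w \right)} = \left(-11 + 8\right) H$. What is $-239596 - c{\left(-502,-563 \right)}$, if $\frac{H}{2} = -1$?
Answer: $-239602$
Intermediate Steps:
$H = -2$ ($H = 2 \left(-1\right) = -2$)
$c{\left(G,w \right)} = 6$ ($c{\left(G,w \right)} = \left(-11 + 8\right) \left(-2\right) = \left(-3\right) \left(-2\right) = 6$)
$-239596 - c{\left(-502,-563 \right)} = -239596 - 6 = -239602$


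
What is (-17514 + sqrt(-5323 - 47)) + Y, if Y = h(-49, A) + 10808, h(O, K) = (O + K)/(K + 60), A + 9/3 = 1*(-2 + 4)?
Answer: -395704/59 + I*sqrt(5370) ≈ -6706.8 + 73.28*I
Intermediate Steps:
A = -1 (A = -3 + 1*(-2 + 4) = -3 + 1*2 = -3 + 2 = -1)
h(O, K) = (K + O)/(60 + K)
Y = 637622/59 (Y = (-1 - 49)/(60 - 1) + 10808 = -50/59 + 10808 = 637622/59 ≈ 10807.)
(-17514 + sqrt(-5323 - 47)) + Y = (-17514 + sqrt(-5323 - 47)) + 637622/59 = (-17514 + sqrt(-5370)) + 637622/59 = (-17514 + I*sqrt(5370)) + 637622/59 = -395704/59 + I*sqrt(5370)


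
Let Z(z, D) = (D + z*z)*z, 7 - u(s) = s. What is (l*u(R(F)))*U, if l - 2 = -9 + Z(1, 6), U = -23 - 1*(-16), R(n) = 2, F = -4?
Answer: 0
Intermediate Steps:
U = -7 (U = -23 + 16 = -7)
u(s) = 7 - s
Z(z, D) = z*(D + z**2) (Z(z, D) = (D + z**2)*z = z*(D + z**2))
l = 0 (l = 2 + (-9 + 1*(6 + 1**2)) = 2 + (-9 + 1*(6 + 1)) = 2 + (-9 + 1*7) = 2 + (-9 + 7) = 2 - 2 = 0)
(l*u(R(F)))*U = (0*(7 - 1*2))*(-7) = (0*(7 - 2))*(-7) = (0*5)*(-7) = 0*(-7) = 0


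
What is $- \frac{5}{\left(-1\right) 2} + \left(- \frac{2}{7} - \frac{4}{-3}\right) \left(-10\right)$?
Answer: $- \frac{335}{42} \approx -7.9762$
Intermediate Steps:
$- \frac{5}{\left(-1\right) 2} + \left(- \frac{2}{7} - \frac{4}{-3}\right) \left(-10\right) = - \frac{5}{-2} + \left(\left(-2\right) \frac{1}{7} - - \frac{4}{3}\right) \left(-10\right) = \left(-5\right) \left(- \frac{1}{2}\right) + \left(- \frac{2}{7} + \frac{4}{3}\right) \left(-10\right) = \frac{5}{2} + \frac{22}{21} \left(-10\right) = \frac{5}{2} - \frac{220}{21} = - \frac{335}{42}$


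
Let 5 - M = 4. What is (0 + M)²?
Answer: 1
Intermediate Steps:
M = 1 (M = 5 - 1*4 = 5 - 4 = 1)
(0 + M)² = (0 + 1)² = 1² = 1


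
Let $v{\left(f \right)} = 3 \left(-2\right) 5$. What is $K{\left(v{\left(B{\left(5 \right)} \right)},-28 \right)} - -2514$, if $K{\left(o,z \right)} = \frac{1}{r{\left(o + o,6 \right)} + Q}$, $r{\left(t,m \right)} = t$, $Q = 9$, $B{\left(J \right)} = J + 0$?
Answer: $\frac{128213}{51} \approx 2514.0$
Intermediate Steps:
$B{\left(J \right)} = J$
$v{\left(f \right)} = -30$ ($v{\left(f \right)} = \left(-6\right) 5 = -30$)
$K{\left(o,z \right)} = \frac{1}{9 + 2 o}$ ($K{\left(o,z \right)} = \frac{1}{\left(o + o\right) + 9} = \frac{1}{2 o + 9} = \frac{1}{9 + 2 o}$)
$K{\left(v{\left(B{\left(5 \right)} \right)},-28 \right)} - -2514 = \frac{1}{9 + 2 \left(-30\right)} - -2514 = \frac{1}{9 - 60} + 2514 = \frac{1}{-51} + 2514 = - \frac{1}{51} + 2514 = \frac{128213}{51}$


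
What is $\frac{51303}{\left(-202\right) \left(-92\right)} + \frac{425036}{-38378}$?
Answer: $- \frac{2964981245}{356608376} \approx -8.3144$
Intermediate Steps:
$\frac{51303}{\left(-202\right) \left(-92\right)} + \frac{425036}{-38378} = \frac{51303}{18584} + 425036 \left(- \frac{1}{38378}\right) = 51303 \cdot \frac{1}{18584} - \frac{212518}{19189} = \frac{51303}{18584} - \frac{212518}{19189} = - \frac{2964981245}{356608376}$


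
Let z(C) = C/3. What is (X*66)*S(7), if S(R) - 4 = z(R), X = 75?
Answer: 31350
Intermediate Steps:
z(C) = C/3 (z(C) = C*(⅓) = C/3)
S(R) = 4 + R/3
(X*66)*S(7) = (75*66)*(4 + (⅓)*7) = 4950*(4 + 7/3) = 4950*(19/3) = 31350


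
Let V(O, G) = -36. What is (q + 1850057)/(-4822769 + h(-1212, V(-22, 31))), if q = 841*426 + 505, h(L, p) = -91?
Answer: -184069/401905 ≈ -0.45799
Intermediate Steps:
q = 358771 (q = 358266 + 505 = 358771)
(q + 1850057)/(-4822769 + h(-1212, V(-22, 31))) = (358771 + 1850057)/(-4822769 - 91) = 2208828/(-4822860) = 2208828*(-1/4822860) = -184069/401905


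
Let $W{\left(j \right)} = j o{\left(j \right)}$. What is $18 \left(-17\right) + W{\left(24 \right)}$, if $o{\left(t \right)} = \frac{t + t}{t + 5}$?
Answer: $- \frac{7722}{29} \approx -266.28$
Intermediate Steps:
$o{\left(t \right)} = \frac{2 t}{5 + t}$
$W{\left(j \right)} = \frac{2 j^{2}}{5 + j}$ ($W{\left(j \right)} = j \frac{2 j}{5 + j} = \frac{2 j^{2}}{5 + j}$)
$18 \left(-17\right) + W{\left(24 \right)} = 18 \left(-17\right) + \frac{2 \cdot 24^{2}}{5 + 24} = -306 + 2 \cdot 576 \cdot \frac{1}{29} = -306 + \frac{1152}{29} = - \frac{7722}{29}$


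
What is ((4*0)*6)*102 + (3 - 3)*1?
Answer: 0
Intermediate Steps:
((4*0)*6)*102 + (3 - 3)*1 = (0*6)*102 + 0*1 = 0*102 + 0 = 0 + 0 = 0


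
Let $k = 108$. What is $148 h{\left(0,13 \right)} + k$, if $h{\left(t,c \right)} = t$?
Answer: $108$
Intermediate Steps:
$148 h{\left(0,13 \right)} + k = 148 \cdot 0 + 108 = 0 + 108 = 108$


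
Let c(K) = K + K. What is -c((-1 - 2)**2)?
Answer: -18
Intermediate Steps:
c(K) = 2*K
-c((-1 - 2)**2) = -2*(-1 - 2)**2 = -2*(-3)**2 = -2*9 = -1*18 = -18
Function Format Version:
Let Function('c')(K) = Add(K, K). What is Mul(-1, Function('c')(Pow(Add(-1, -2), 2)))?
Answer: -18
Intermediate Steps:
Function('c')(K) = Mul(2, K)
Mul(-1, Function('c')(Pow(Add(-1, -2), 2))) = Mul(-1, Mul(2, Pow(Add(-1, -2), 2))) = Mul(-1, Mul(2, Pow(-3, 2))) = Mul(-1, Mul(2, 9)) = Mul(-1, 18) = -18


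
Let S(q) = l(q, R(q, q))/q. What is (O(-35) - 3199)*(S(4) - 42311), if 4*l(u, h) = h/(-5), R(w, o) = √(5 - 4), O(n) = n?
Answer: 5473352577/40 ≈ 1.3683e+8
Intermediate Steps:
R(w, o) = 1 (R(w, o) = √1 = 1)
l(u, h) = -h/20 (l(u, h) = (h/(-5))/4 = (h*(-⅕))/4 = (-h/5)/4 = -h/20)
S(q) = -1/(20*q) (S(q) = (-1/20*1)/q = -1/(20*q))
(O(-35) - 3199)*(S(4) - 42311) = (-35 - 3199)*(-1/20/4 - 42311) = -3234*(-1/20*¼ - 42311) = -3234*(-1/80 - 42311) = -3234*(-3384881/80) = 5473352577/40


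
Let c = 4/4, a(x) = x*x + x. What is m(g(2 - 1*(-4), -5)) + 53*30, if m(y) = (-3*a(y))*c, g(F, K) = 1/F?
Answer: 19073/12 ≈ 1589.4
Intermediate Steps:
a(x) = x + x² (a(x) = x² + x = x + x²)
c = 1 (c = 4*(¼) = 1)
m(y) = -3*y*(1 + y) (m(y) = -3*y*(1 + y)*1 = -3*y*(1 + y))
m(g(2 - 1*(-4), -5)) + 53*30 = -3*(1 + 1/(2 - 1*(-4)))/(2 - 1*(-4)) + 53*30 = -3*(1 + 1/(2 + 4))/(2 + 4) + 1590 = -3*(1 + 1/6)/6 + 1590 = -3*⅙*(1 + ⅙) + 1590 = -3*⅙*7/6 + 1590 = -7/12 + 1590 = 19073/12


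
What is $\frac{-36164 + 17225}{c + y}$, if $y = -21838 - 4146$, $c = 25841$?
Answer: $\frac{18939}{143} \approx 132.44$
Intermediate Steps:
$y = -25984$ ($y = -21838 - 4146 = -25984$)
$\frac{-36164 + 17225}{c + y} = \frac{-36164 + 17225}{25841 - 25984} = - \frac{18939}{-143} = \left(-18939\right) \left(- \frac{1}{143}\right) = \frac{18939}{143}$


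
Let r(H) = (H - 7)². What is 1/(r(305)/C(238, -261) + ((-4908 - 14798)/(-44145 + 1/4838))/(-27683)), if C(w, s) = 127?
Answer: 750869142105169/525040801242573432 ≈ 0.0014301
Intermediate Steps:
r(H) = (-7 + H)²
1/(r(305)/C(238, -261) + ((-4908 - 14798)/(-44145 + 1/4838))/(-27683)) = 1/((-7 + 305)²/127 + ((-4908 - 14798)/(-44145 + 1/4838))/(-27683)) = 1/(298²*(1/127) - 19706/(-44145 + 1/4838)*(-1/27683)) = 1/(88804*(1/127) - 19706/(-213573509/4838)*(-1/27683)) = 1/(88804/127 - 19706*(-4838/213573509)*(-1/27683)) = 1/(88804/127 + (95337628/213573509)*(-1/27683)) = 1/(88804/127 - 95337628/5912355449647) = 1/(525040801242573432/750869142105169) = 750869142105169/525040801242573432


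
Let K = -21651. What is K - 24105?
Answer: -45756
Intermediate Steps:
K - 24105 = -21651 - 24105 = -45756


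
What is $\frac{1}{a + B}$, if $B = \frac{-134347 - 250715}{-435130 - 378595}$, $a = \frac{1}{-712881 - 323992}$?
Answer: $\frac{843729481925}{399259577401} \approx 2.1132$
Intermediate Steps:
$a = - \frac{1}{1036873}$ ($a = \frac{1}{-1036873} = - \frac{1}{1036873} \approx -9.6444 \cdot 10^{-7}$)
$B = \frac{385062}{813725}$ ($B = - \frac{385062}{-813725} = \left(-385062\right) \left(- \frac{1}{813725}\right) = \frac{385062}{813725} \approx 0.47321$)
$\frac{1}{a + B} = \frac{1}{- \frac{1}{1036873} + \frac{385062}{813725}} = \frac{1}{\frac{399259577401}{843729481925}} = \frac{843729481925}{399259577401}$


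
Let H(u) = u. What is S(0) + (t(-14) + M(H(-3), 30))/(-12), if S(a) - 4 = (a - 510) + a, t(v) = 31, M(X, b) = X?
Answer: -1525/3 ≈ -508.33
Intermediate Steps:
S(a) = -506 + 2*a (S(a) = 4 + ((a - 510) + a) = 4 + ((-510 + a) + a) = 4 + (-510 + 2*a) = -506 + 2*a)
S(0) + (t(-14) + M(H(-3), 30))/(-12) = (-506 + 2*0) + (31 - 3)/(-12) = (-506 + 0) + 28*(-1/12) = -506 - 7/3 = -1525/3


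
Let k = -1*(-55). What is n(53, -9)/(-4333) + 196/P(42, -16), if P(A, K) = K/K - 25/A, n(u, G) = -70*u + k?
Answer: 35731391/73661 ≈ 485.08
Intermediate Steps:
k = 55
n(u, G) = 55 - 70*u (n(u, G) = -70*u + 55 = 55 - 70*u)
P(A, K) = 1 - 25/A
n(53, -9)/(-4333) + 196/P(42, -16) = (55 - 70*53)/(-4333) + 196/(((-25 + 42)/42)) = (55 - 3710)*(-1/4333) + 196/(((1/42)*17)) = -3655*(-1/4333) + 196/(17/42) = 3655/4333 + 196*(42/17) = 3655/4333 + 8232/17 = 35731391/73661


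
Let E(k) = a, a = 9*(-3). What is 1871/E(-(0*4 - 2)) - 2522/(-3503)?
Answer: -6486019/94581 ≈ -68.576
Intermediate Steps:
a = -27
E(k) = -27
1871/E(-(0*4 - 2)) - 2522/(-3503) = 1871/(-27) - 2522/(-3503) = 1871*(-1/27) - 2522*(-1/3503) = -1871/27 + 2522/3503 = -6486019/94581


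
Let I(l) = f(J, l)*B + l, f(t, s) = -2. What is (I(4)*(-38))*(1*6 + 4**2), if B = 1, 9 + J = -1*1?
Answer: -1672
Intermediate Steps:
J = -10 (J = -9 - 1*1 = -9 - 1 = -10)
I(l) = -2 + l (I(l) = -2*1 + l = -2 + l)
(I(4)*(-38))*(1*6 + 4**2) = ((-2 + 4)*(-38))*(1*6 + 4**2) = (2*(-38))*(6 + 16) = -76*22 = -1672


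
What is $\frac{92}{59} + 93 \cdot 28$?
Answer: $\frac{153728}{59} \approx 2605.6$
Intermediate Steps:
$\frac{92}{59} + 93 \cdot 28 = 92 \cdot \frac{1}{59} + 2604 = \frac{92}{59} + 2604 = \frac{153728}{59}$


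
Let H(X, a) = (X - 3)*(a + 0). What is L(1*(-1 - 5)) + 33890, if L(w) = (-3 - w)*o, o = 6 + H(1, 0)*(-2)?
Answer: 33908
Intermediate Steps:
H(X, a) = a*(-3 + X) (H(X, a) = (-3 + X)*a = a*(-3 + X))
o = 6 (o = 6 + (0*(-3 + 1))*(-2) = 6 + (0*(-2))*(-2) = 6 + 0*(-2) = 6 + 0 = 6)
L(w) = -18 - 6*w (L(w) = (-3 - w)*6 = -18 - 6*w)
L(1*(-1 - 5)) + 33890 = (-18 - 6*(-1 - 5)) + 33890 = (-18 - 6*(-6)) + 33890 = (-18 + 36) + 33890 = 18 + 33890 = 33908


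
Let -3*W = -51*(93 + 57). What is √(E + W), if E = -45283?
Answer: I*√42733 ≈ 206.72*I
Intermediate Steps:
W = 2550 (W = -(-17)*(93 + 57) = -(-17)*150 = -⅓*(-7650) = 2550)
√(E + W) = √(-45283 + 2550) = √(-42733) = I*√42733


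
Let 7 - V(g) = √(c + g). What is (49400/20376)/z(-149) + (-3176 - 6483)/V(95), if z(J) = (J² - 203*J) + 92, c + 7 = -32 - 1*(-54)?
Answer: 1809586023323/1632596436 + 9659*√110/61 ≈ 2769.1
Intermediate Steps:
c = 15 (c = -7 + (-32 - 1*(-54)) = -7 + (-32 + 54) = -7 + 22 = 15)
V(g) = 7 - √(15 + g)
z(J) = 92 + J² - 203*J
(49400/20376)/z(-149) + (-3176 - 6483)/V(95) = (49400/20376)/(92 + (-149)² - 203*(-149)) + (-3176 - 6483)/(7 - √(15 + 95)) = (49400*(1/20376))/(92 + 22201 + 30247) - 9659/(7 - √110) = (6175/2547)/52540 - 9659/(7 - √110) = (6175/2547)*(1/52540) - 9659/(7 - √110) = 1235/26763876 - 9659/(7 - √110)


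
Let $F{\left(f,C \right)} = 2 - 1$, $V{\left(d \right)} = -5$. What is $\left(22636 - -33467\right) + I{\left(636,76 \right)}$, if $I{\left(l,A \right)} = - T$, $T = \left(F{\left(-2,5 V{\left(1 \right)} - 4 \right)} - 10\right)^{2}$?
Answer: $56022$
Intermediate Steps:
$F{\left(f,C \right)} = 1$ ($F{\left(f,C \right)} = 2 - 1 = 1$)
$T = 81$ ($T = \left(1 - 10\right)^{2} = \left(-9\right)^{2} = 81$)
$I{\left(l,A \right)} = -81$ ($I{\left(l,A \right)} = \left(-1\right) 81 = -81$)
$\left(22636 - -33467\right) + I{\left(636,76 \right)} = \left(22636 - -33467\right) - 81 = \left(22636 + 33467\right) - 81 = 56103 - 81 = 56022$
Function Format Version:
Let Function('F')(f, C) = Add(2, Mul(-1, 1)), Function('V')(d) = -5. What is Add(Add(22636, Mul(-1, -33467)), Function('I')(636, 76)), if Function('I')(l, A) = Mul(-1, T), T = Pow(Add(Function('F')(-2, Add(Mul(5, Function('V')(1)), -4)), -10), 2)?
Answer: 56022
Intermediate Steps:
Function('F')(f, C) = 1 (Function('F')(f, C) = Add(2, -1) = 1)
T = 81 (T = Pow(Add(1, -10), 2) = Pow(-9, 2) = 81)
Function('I')(l, A) = -81 (Function('I')(l, A) = Mul(-1, 81) = -81)
Add(Add(22636, Mul(-1, -33467)), Function('I')(636, 76)) = Add(Add(22636, Mul(-1, -33467)), -81) = Add(Add(22636, 33467), -81) = Add(56103, -81) = 56022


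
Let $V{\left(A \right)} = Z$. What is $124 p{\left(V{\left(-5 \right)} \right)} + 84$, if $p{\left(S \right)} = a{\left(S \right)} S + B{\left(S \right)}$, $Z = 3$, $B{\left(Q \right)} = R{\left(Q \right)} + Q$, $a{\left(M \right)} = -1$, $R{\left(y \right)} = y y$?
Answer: $1200$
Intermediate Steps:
$R{\left(y \right)} = y^{2}$
$B{\left(Q \right)} = Q + Q^{2}$ ($B{\left(Q \right)} = Q^{2} + Q = Q + Q^{2}$)
$V{\left(A \right)} = 3$
$p{\left(S \right)} = - S + S \left(1 + S\right)$
$124 p{\left(V{\left(-5 \right)} \right)} + 84 = 124 \cdot 3^{2} + 84 = 124 \cdot 9 + 84 = 1116 + 84 = 1200$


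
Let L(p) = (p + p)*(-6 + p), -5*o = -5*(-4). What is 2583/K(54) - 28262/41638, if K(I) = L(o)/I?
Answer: 1451372639/832760 ≈ 1742.8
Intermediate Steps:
o = -4 (o = -(-1)*(-4) = -1/5*20 = -4)
L(p) = 2*p*(-6 + p) (L(p) = (2*p)*(-6 + p) = 2*p*(-6 + p))
K(I) = 80/I (K(I) = (2*(-4)*(-6 - 4))/I = (2*(-4)*(-10))/I = 80/I)
2583/K(54) - 28262/41638 = 2583/((80/54)) - 28262/41638 = 2583/((80*(1/54))) - 28262*1/41638 = 2583/(40/27) - 14131/20819 = 2583*(27/40) - 14131/20819 = 69741/40 - 14131/20819 = 1451372639/832760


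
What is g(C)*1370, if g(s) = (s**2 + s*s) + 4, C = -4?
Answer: 49320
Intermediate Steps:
g(s) = 4 + 2*s**2 (g(s) = (s**2 + s**2) + 4 = 2*s**2 + 4 = 4 + 2*s**2)
g(C)*1370 = (4 + 2*(-4)**2)*1370 = (4 + 2*16)*1370 = (4 + 32)*1370 = 36*1370 = 49320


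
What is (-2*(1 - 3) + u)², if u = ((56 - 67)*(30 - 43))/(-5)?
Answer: 15129/25 ≈ 605.16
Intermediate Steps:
u = -143/5 (u = -11*(-13)*(-⅕) = 143*(-⅕) = -143/5 ≈ -28.600)
(-2*(1 - 3) + u)² = (-2*(1 - 3) - 143/5)² = (-2*(-2) - 143/5)² = (4 - 143/5)² = (-123/5)² = 15129/25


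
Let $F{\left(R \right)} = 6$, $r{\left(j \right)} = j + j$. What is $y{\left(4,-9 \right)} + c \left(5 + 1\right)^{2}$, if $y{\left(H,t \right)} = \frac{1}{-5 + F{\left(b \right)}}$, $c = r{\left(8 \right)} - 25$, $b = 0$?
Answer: $-323$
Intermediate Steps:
$r{\left(j \right)} = 2 j$
$c = -9$ ($c = 2 \cdot 8 - 25 = 16 - 25 = -9$)
$y{\left(H,t \right)} = 1$ ($y{\left(H,t \right)} = \frac{1}{-5 + 6} = 1^{-1} = 1$)
$y{\left(4,-9 \right)} + c \left(5 + 1\right)^{2} = 1 - 9 \left(5 + 1\right)^{2} = 1 - 9 \cdot 6^{2} = 1 - 324 = -323$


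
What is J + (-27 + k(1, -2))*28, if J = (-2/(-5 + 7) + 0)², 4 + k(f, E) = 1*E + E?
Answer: -979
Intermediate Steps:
k(f, E) = -4 + 2*E (k(f, E) = -4 + (1*E + E) = -4 + (E + E) = -4 + 2*E)
J = 1 (J = (-2/2 + 0)² = ((½)*(-2) + 0)² = (-1 + 0)² = (-1)² = 1)
J + (-27 + k(1, -2))*28 = 1 + (-27 + (-4 + 2*(-2)))*28 = 1 + (-27 + (-4 - 4))*28 = 1 + (-27 - 8)*28 = 1 - 35*28 = 1 - 980 = -979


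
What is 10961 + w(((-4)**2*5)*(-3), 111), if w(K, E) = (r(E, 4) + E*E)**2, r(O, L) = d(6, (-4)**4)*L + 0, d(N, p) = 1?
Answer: 151916586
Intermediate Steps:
r(O, L) = L (r(O, L) = 1*L + 0 = L + 0 = L)
w(K, E) = (4 + E**2)**2 (w(K, E) = (4 + E*E)**2 = (4 + E**2)**2)
10961 + w(((-4)**2*5)*(-3), 111) = 10961 + (4 + 111**2)**2 = 10961 + (4 + 12321)**2 = 10961 + 12325**2 = 10961 + 151905625 = 151916586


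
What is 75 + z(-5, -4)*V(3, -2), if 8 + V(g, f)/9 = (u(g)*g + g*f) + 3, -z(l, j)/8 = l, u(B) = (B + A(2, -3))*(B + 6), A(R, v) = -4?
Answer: -13605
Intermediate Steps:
u(B) = (-4 + B)*(6 + B) (u(B) = (B - 4)*(B + 6) = (-4 + B)*(6 + B))
z(l, j) = -8*l
V(g, f) = -45 + 9*f*g + 9*g*(-24 + g² + 2*g) (V(g, f) = -72 + 9*(((-24 + g² + 2*g)*g + g*f) + 3) = -72 + 9*((g*(-24 + g² + 2*g) + f*g) + 3) = -72 + 9*((f*g + g*(-24 + g² + 2*g)) + 3) = -72 + 9*(3 + f*g + g*(-24 + g² + 2*g)) = -72 + (27 + 9*f*g + 9*g*(-24 + g² + 2*g)) = -45 + 9*f*g + 9*g*(-24 + g² + 2*g))
75 + z(-5, -4)*V(3, -2) = 75 + (-8*(-5))*(-45 + 9*(-2)*3 + 9*3*(-24 + 3² + 2*3)) = 75 + 40*(-45 - 54 + 9*3*(-24 + 9 + 6)) = 75 + 40*(-45 - 54 + 9*3*(-9)) = 75 + 40*(-45 - 54 - 243) = 75 + 40*(-342) = 75 - 13680 = -13605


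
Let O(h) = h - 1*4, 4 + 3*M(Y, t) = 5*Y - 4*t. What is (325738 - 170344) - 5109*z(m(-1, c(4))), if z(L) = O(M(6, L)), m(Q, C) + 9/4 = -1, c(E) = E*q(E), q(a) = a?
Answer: 109413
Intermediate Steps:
c(E) = E² (c(E) = E*E = E²)
m(Q, C) = -13/4 (m(Q, C) = -9/4 - 1 = -13/4)
M(Y, t) = -4/3 - 4*t/3 + 5*Y/3 (M(Y, t) = -4/3 + (5*Y - 4*t)/3 = -4/3 + (-4*t + 5*Y)/3 = -4/3 + (-4*t/3 + 5*Y/3) = -4/3 - 4*t/3 + 5*Y/3)
O(h) = -4 + h (O(h) = h - 4 = -4 + h)
z(L) = 14/3 - 4*L/3 (z(L) = -4 + (-4/3 - 4*L/3 + (5/3)*6) = -4 + (-4/3 - 4*L/3 + 10) = -4 + (26/3 - 4*L/3) = 14/3 - 4*L/3)
(325738 - 170344) - 5109*z(m(-1, c(4))) = (325738 - 170344) - 5109*(14/3 - 4/3*(-13/4)) = 155394 - 5109*(14/3 + 13/3) = 155394 - 5109*9 = 155394 - 45981 = 109413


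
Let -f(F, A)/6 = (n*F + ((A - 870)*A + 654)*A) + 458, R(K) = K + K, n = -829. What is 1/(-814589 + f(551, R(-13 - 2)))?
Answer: 1/6901057 ≈ 1.4491e-7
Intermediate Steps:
R(K) = 2*K
f(F, A) = -2748 + 4974*F - 6*A*(654 + A*(-870 + A)) (f(F, A) = -6*((-829*F + ((A - 870)*A + 654)*A) + 458) = -6*((-829*F + ((-870 + A)*A + 654)*A) + 458) = -6*((-829*F + (A*(-870 + A) + 654)*A) + 458) = -6*((-829*F + (654 + A*(-870 + A))*A) + 458) = -6*((-829*F + A*(654 + A*(-870 + A))) + 458) = -6*(458 - 829*F + A*(654 + A*(-870 + A))) = -2748 + 4974*F - 6*A*(654 + A*(-870 + A)))
1/(-814589 + f(551, R(-13 - 2))) = 1/(-814589 + (-2748 - 7848*(-13 - 2) - 6*8*(-13 - 2)³ + 4974*551 + 5220*(2*(-13 - 2))²)) = 1/(-814589 + (-2748 - 7848*(-15) - 6*(2*(-15))³ + 2740674 + 5220*(2*(-15))²)) = 1/(-814589 + (-2748 - 3924*(-30) - 6*(-30)³ + 2740674 + 5220*(-30)²)) = 1/(-814589 + (-2748 + 117720 - 6*(-27000) + 2740674 + 5220*900)) = 1/(-814589 + (-2748 + 117720 + 162000 + 2740674 + 4698000)) = 1/(-814589 + 7715646) = 1/6901057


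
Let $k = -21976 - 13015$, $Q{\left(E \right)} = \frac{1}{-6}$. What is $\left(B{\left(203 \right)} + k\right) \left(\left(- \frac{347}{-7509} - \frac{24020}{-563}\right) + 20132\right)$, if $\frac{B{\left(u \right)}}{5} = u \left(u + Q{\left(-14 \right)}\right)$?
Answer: $\frac{87448543486203965}{25365402} \approx 3.4476 \cdot 10^{9}$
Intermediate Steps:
$Q{\left(E \right)} = - \frac{1}{6}$
$B{\left(u \right)} = 5 u \left(- \frac{1}{6} + u\right)$ ($B{\left(u \right)} = 5 u \left(u - \frac{1}{6}\right) = 5 u \left(- \frac{1}{6} + u\right)$)
$k = -34991$
$\left(B{\left(203 \right)} + k\right) \left(\left(- \frac{347}{-7509} - \frac{24020}{-563}\right) + 20132\right) = \left(\frac{5}{6} \cdot 203 \left(-1 + 6 \cdot 203\right) - 34991\right) \left(\left(- \frac{347}{-7509} - \frac{24020}{-563}\right) + 20132\right) = \left(\frac{5}{6} \cdot 203 \left(-1 + 1218\right) - 34991\right) \left(\left(\left(-347\right) \left(- \frac{1}{7509}\right) - - \frac{24020}{563}\right) + 20132\right) = \left(\frac{5}{6} \cdot 203 \cdot 1217 - 34991\right) \left(\left(\frac{347}{7509} + \frac{24020}{563}\right) + 20132\right) = \left(\frac{1235255}{6} - 34991\right) \left(\frac{180561541}{4227567} + 20132\right) = \frac{1025309}{6} \cdot \frac{85289940385}{4227567} = \frac{87448543486203965}{25365402}$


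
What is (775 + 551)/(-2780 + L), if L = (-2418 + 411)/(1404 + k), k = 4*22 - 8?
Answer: -1967784/4127527 ≈ -0.47675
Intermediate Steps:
k = 80 (k = 88 - 8 = 80)
L = -2007/1484 (L = (-2418 + 411)/(1404 + 80) = -2007/1484 ≈ -1.3524)
(775 + 551)/(-2780 + L) = (775 + 551)/(-2780 - 2007/1484) = 1326/(-4127527/1484) = 1326*(-1484/4127527) = -1967784/4127527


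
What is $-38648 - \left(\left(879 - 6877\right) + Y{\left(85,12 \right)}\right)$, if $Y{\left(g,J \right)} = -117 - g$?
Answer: $-32448$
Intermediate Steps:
$-38648 - \left(\left(879 - 6877\right) + Y{\left(85,12 \right)}\right) = -38648 - \left(\left(879 - 6877\right) - 202\right) = -38648 - \left(-5998 - 202\right) = -38648 - -6200 = -38648 + 6200 = -32448$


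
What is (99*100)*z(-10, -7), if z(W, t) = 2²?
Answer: 39600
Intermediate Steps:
z(W, t) = 4
(99*100)*z(-10, -7) = (99*100)*4 = 9900*4 = 39600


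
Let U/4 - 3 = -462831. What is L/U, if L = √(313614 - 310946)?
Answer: -√667/925656 ≈ -2.7901e-5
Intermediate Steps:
U = -1851312 (U = 12 + 4*(-462831) = 12 - 1851324 = -1851312)
L = 2*√667 (L = √2668 = 2*√667 ≈ 51.653)
L/U = (2*√667)/(-1851312) = (2*√667)*(-1/1851312) = -√667/925656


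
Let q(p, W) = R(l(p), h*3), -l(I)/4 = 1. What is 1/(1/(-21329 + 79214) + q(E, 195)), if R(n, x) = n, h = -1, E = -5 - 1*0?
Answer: -57885/231539 ≈ -0.25000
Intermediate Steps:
l(I) = -4 (l(I) = -4*1 = -4)
E = -5 (E = -5 + 0 = -5)
q(p, W) = -4
1/(1/(-21329 + 79214) + q(E, 195)) = 1/(1/(-21329 + 79214) - 4) = 1/(1/57885 - 4) = 1/(-231539/57885) = -57885/231539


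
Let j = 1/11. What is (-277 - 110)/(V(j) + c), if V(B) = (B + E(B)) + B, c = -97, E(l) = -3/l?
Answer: 1419/476 ≈ 2.9811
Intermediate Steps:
j = 1/11 ≈ 0.090909
V(B) = -3/B + 2*B (V(B) = (B - 3/B) + B = -3/B + 2*B)
(-277 - 110)/(V(j) + c) = (-277 - 110)/((-3/1/11 + 2*(1/11)) - 97) = -387/((-3*11 + 2/11) - 97) = -387/((-33 + 2/11) - 97) = -387/(-361/11 - 97) = -387/(-1428/11) = -387*(-11/1428) = 1419/476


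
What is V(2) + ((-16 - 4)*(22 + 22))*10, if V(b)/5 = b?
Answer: -8790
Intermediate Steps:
V(b) = 5*b
V(2) + ((-16 - 4)*(22 + 22))*10 = 5*2 + ((-16 - 4)*(22 + 22))*10 = 10 - 20*44*10 = 10 - 880*10 = 10 - 8800 = -8790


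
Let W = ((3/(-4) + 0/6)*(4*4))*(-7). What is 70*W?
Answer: 5880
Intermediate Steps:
W = 84 (W = ((3*(-1/4) + 0*(1/6))*16)*(-7) = ((-3/4 + 0)*16)*(-7) = -3/4*16*(-7) = -12*(-7) = 84)
70*W = 70*84 = 5880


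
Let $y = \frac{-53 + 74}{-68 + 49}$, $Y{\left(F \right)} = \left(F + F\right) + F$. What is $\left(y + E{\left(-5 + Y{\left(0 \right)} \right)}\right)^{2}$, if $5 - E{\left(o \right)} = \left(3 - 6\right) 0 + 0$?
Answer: $\frac{5476}{361} \approx 15.169$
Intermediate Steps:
$Y{\left(F \right)} = 3 F$ ($Y{\left(F \right)} = 2 F + F = 3 F$)
$E{\left(o \right)} = 5$ ($E{\left(o \right)} = 5 - \left(\left(3 - 6\right) 0 + 0\right) = 5 - \left(\left(-3\right) 0 + 0\right) = 5 - \left(0 + 0\right) = 5 - 0 = 5 + 0 = 5$)
$y = - \frac{21}{19}$ ($y = \frac{21}{-19} = 21 \left(- \frac{1}{19}\right) = - \frac{21}{19} \approx -1.1053$)
$\left(y + E{\left(-5 + Y{\left(0 \right)} \right)}\right)^{2} = \left(- \frac{21}{19} + 5\right)^{2} = \left(\frac{74}{19}\right)^{2} = \frac{5476}{361}$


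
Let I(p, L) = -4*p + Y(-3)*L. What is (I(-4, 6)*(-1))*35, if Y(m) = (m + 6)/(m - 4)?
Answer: -470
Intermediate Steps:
Y(m) = (6 + m)/(-4 + m)
I(p, L) = -4*p - 3*L/7 (I(p, L) = -4*p + ((6 - 3)/(-4 - 3))*L = -4*p + (3/(-7))*L = -4*p + (-⅐*3)*L = -4*p - 3*L/7)
(I(-4, 6)*(-1))*35 = ((-4*(-4) - 3/7*6)*(-1))*35 = ((16 - 18/7)*(-1))*35 = ((94/7)*(-1))*35 = -94/7*35 = -470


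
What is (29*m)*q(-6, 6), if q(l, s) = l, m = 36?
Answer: -6264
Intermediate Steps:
(29*m)*q(-6, 6) = (29*36)*(-6) = 1044*(-6) = -6264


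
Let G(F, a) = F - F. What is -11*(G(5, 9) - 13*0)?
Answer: 0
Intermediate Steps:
G(F, a) = 0
-11*(G(5, 9) - 13*0) = -11*(0 - 13*0) = -11*(0 + 0) = -11*0 = -1*0 = 0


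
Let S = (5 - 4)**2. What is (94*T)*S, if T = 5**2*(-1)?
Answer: -2350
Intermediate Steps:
S = 1 (S = 1**2 = 1)
T = -25 (T = 25*(-1) = -25)
(94*T)*S = (94*(-25))*1 = -2350*1 = -2350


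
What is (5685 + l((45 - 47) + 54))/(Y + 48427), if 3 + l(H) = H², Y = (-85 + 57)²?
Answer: 8386/49211 ≈ 0.17041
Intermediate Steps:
Y = 784 (Y = (-28)² = 784)
l(H) = -3 + H²
(5685 + l((45 - 47) + 54))/(Y + 48427) = (5685 + (-3 + ((45 - 47) + 54)²))/(784 + 48427) = (5685 + (-3 + (-2 + 54)²))/49211 = (5685 + (-3 + 52²))*(1/49211) = (5685 + (-3 + 2704))*(1/49211) = (5685 + 2701)*(1/49211) = 8386*(1/49211) = 8386/49211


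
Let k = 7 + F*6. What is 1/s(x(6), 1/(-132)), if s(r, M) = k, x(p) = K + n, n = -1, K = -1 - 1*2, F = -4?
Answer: -1/17 ≈ -0.058824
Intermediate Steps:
K = -3 (K = -1 - 2 = -3)
k = -17 (k = 7 - 4*6 = 7 - 24 = -17)
x(p) = -4 (x(p) = -3 - 1 = -4)
s(r, M) = -17
1/s(x(6), 1/(-132)) = 1/(-17) = -1/17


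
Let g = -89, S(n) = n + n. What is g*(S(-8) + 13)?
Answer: 267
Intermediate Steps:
S(n) = 2*n
g*(S(-8) + 13) = -89*(2*(-8) + 13) = -89*(-16 + 13) = -89*(-3) = 267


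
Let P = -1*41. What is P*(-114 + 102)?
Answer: 492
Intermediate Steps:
P = -41
P*(-114 + 102) = -41*(-114 + 102) = -41*(-12) = 492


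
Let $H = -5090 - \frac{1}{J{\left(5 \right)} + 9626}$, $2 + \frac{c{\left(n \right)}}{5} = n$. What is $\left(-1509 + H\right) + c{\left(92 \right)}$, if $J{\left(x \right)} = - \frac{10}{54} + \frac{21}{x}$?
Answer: $- \frac{7994019883}{1300052} \approx -6149.0$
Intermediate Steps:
$c{\left(n \right)} = -10 + 5 n$
$J{\left(x \right)} = - \frac{5}{27} + \frac{21}{x}$ ($J{\left(x \right)} = \left(-10\right) \frac{1}{54} + \frac{21}{x} = - \frac{5}{27} + \frac{21}{x}$)
$H = - \frac{6617264815}{1300052}$ ($H = -5090 - \frac{1}{\left(- \frac{5}{27} + \frac{21}{5}\right) + 9626} = -5090 - \frac{1}{\frac{542}{135} + 9626} = -5090 - \frac{1}{\frac{1300052}{135}} = -5090 - \frac{135}{1300052} = - \frac{6617264815}{1300052} \approx -5090.0$)
$\left(-1509 + H\right) + c{\left(92 \right)} = \left(-1509 - \frac{6617264815}{1300052}\right) + \left(-10 + 5 \cdot 92\right) = - \frac{8579043283}{1300052} + \left(-10 + 460\right) = - \frac{8579043283}{1300052} + 450 = - \frac{7994019883}{1300052}$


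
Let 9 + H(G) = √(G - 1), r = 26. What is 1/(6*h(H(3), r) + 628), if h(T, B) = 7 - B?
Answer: 1/514 ≈ 0.0019455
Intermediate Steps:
H(G) = -9 + √(-1 + G) (H(G) = -9 + √(G - 1) = -9 + √(-1 + G))
1/(6*h(H(3), r) + 628) = 1/(6*(7 - 1*26) + 628) = 1/(6*(7 - 26) + 628) = 1/(6*(-19) + 628) = 1/(-114 + 628) = 1/514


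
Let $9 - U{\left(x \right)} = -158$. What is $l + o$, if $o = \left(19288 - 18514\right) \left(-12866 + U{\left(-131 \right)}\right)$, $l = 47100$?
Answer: $-9781926$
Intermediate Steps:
$U{\left(x \right)} = 167$ ($U{\left(x \right)} = 9 - -158 = 9 + 158 = 167$)
$o = -9829026$ ($o = \left(19288 - 18514\right) \left(-12866 + 167\right) = 774 \left(-12699\right) = -9829026$)
$l + o = 47100 - 9829026 = -9781926$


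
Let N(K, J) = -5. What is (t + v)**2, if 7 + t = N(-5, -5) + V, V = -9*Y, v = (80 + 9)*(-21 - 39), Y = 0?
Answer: 28643904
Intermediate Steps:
v = -5340 (v = 89*(-60) = -5340)
V = 0 (V = -9*0 = 0)
t = -12 (t = -7 + (-5 + 0) = -7 - 5 = -12)
(t + v)**2 = (-12 - 5340)**2 = (-5352)**2 = 28643904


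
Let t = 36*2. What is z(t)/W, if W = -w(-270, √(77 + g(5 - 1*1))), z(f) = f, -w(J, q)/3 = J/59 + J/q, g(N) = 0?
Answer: 4543/38295 - 3481*√77/38295 ≈ -0.67901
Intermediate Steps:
w(J, q) = -3*J/59 - 3*J/q (w(J, q) = -3*(J/59 + J/q) = -3*J/59 - 3*J/q)
t = 72
W = -810*√77*(59 + √77)/4543 (W = -(-3)*(-270)*(59 + √(77 + 0))/(59*(√(77 + 0))) = -(-3)*(-270)*(59 + √77)/(59*(√77)) = -(-3)*(-270)*√77/77*(59 + √77)/59 = -810*√77*(59 + √77)/4543 ≈ -106.04)
z(t)/W = 72/(-810/59 - 810*√77/77)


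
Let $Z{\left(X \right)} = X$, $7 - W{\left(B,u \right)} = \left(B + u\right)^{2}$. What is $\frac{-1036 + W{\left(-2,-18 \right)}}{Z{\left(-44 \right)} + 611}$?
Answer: $- \frac{1429}{567} \approx -2.5203$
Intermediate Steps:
$W{\left(B,u \right)} = 7 - \left(B + u\right)^{2}$
$\frac{-1036 + W{\left(-2,-18 \right)}}{Z{\left(-44 \right)} + 611} = \frac{-1036 + \left(7 - \left(-2 - 18\right)^{2}\right)}{-44 + 611} = \frac{-1036 + \left(7 - \left(-20\right)^{2}\right)}{567} = \left(-1036 + \left(7 - 400\right)\right) \frac{1}{567} = \left(-1036 - 393\right) \frac{1}{567} = \left(-1429\right) \frac{1}{567} = - \frac{1429}{567}$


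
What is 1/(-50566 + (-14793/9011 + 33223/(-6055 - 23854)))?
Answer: -269509999/13628784425724 ≈ -1.9775e-5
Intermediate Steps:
1/(-50566 + (-14793/9011 + 33223/(-6055 - 23854))) = 1/(-50566 + (-14793*1/9011 + 33223/(-29909))) = 1/(-50566 + (-14793/9011 + 33223*(-1/29909))) = 1/(-50566 + (-14793/9011 - 33223/29909)) = 1/(-50566 - 741816290/269509999) = 1/(-13628784425724/269509999) = -269509999/13628784425724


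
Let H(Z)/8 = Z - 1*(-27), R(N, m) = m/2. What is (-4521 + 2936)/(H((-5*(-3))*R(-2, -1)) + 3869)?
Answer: -317/805 ≈ -0.39379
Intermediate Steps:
R(N, m) = m/2 (R(N, m) = m*(1/2) = m/2)
H(Z) = 216 + 8*Z (H(Z) = 8*(Z - 1*(-27)) = 8*(Z + 27) = 8*(27 + Z) = 216 + 8*Z)
(-4521 + 2936)/(H((-5*(-3))*R(-2, -1)) + 3869) = (-4521 + 2936)/((216 + 8*((-5*(-3))*((1/2)*(-1)))) + 3869) = -1585/((216 + 8*(15*(-1/2))) + 3869) = -1585/((216 + 8*(-15/2)) + 3869) = -1585/((216 - 60) + 3869) = -1585/(156 + 3869) = -1585/4025 = -1585*1/4025 = -317/805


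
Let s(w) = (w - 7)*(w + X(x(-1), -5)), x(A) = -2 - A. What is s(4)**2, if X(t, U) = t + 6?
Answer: 729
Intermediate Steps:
X(t, U) = 6 + t
s(w) = (-7 + w)*(5 + w) (s(w) = (w - 7)*(w + (6 + (-2 - 1*(-1)))) = (-7 + w)*(w + (6 + (-2 + 1))) = (-7 + w)*(w + (6 - 1)) = (-7 + w)*(w + 5) = (-7 + w)*(5 + w))
s(4)**2 = (-35 + 4**2 - 2*4)**2 = (-35 + 16 - 8)**2 = (-27)**2 = 729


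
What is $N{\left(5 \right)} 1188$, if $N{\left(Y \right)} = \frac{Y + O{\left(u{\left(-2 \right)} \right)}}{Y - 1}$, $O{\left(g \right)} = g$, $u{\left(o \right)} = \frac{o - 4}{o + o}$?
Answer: $\frac{3861}{2} \approx 1930.5$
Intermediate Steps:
$u{\left(o \right)} = \frac{-4 + o}{2 o}$
$N{\left(Y \right)} = \frac{\frac{3}{2} + Y}{-1 + Y}$ ($N{\left(Y \right)} = \frac{Y + \frac{-4 - 2}{2 \left(-2\right)}}{Y - 1} = \frac{Y + \frac{1}{2} \left(- \frac{1}{2}\right) \left(-6\right)}{-1 + Y} = \frac{Y + \frac{3}{2}}{-1 + Y} = \frac{\frac{3}{2} + Y}{-1 + Y}$)
$N{\left(5 \right)} 1188 = \frac{\frac{3}{2} + 5}{-1 + 5} \cdot 1188 = \frac{1}{4} \cdot \frac{13}{2} \cdot 1188 = \frac{13}{8} \cdot 1188 = \frac{3861}{2}$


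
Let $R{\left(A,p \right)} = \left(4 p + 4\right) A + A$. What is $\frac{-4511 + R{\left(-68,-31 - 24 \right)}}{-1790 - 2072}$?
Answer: $- \frac{10109}{3862} \approx -2.6176$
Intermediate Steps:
$R{\left(A,p \right)} = A + A \left(4 + 4 p\right)$ ($R{\left(A,p \right)} = \left(4 + 4 p\right) A + A = A \left(4 + 4 p\right) + A = A + A \left(4 + 4 p\right)$)
$\frac{-4511 + R{\left(-68,-31 - 24 \right)}}{-1790 - 2072} = \frac{-4511 - 68 \left(5 + 4 \left(-31 - 24\right)\right)}{-1790 - 2072} = \frac{-4511 - 68 \left(5 + 4 \left(-31 - 24\right)\right)}{-3862} = \left(-4511 - 68 \left(5 + 4 \left(-55\right)\right)\right) \left(- \frac{1}{3862}\right) = \left(-4511 - 68 \left(5 - 220\right)\right) \left(- \frac{1}{3862}\right) = \left(-4511 - -14620\right) \left(- \frac{1}{3862}\right) = \left(-4511 + 14620\right) \left(- \frac{1}{3862}\right) = 10109 \left(- \frac{1}{3862}\right) = - \frac{10109}{3862}$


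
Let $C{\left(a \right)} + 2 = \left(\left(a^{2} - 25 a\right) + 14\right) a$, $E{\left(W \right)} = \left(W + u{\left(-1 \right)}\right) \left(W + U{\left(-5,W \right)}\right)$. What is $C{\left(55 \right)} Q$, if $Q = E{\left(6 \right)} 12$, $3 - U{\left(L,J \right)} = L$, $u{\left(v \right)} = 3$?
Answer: $138375216$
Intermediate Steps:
$U{\left(L,J \right)} = 3 - L$
$E{\left(W \right)} = \left(3 + W\right) \left(8 + W\right)$ ($E{\left(W \right)} = \left(W + 3\right) \left(W + \left(3 - -5\right)\right) = \left(3 + W\right) \left(W + \left(3 + 5\right)\right) = \left(3 + W\right) \left(W + 8\right) = \left(3 + W\right) \left(8 + W\right)$)
$C{\left(a \right)} = -2 + a \left(14 + a^{2} - 25 a\right)$ ($C{\left(a \right)} = -2 + \left(\left(a^{2} - 25 a\right) + 14\right) a = -2 + \left(14 + a^{2} - 25 a\right) a = -2 + a \left(14 + a^{2} - 25 a\right)$)
$Q = 1512$ ($Q = \left(24 + 6^{2} + 11 \cdot 6\right) 12 = \left(24 + 36 + 66\right) 12 = 126 \cdot 12 = 1512$)
$C{\left(55 \right)} Q = \left(-2 + 55^{3} - 25 \cdot 55^{2} + 14 \cdot 55\right) 1512 = \left(-2 + 166375 - 75625 + 770\right) 1512 = 91518 \cdot 1512 = 138375216$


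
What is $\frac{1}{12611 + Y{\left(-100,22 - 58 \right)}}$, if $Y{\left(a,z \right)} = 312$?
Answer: $\frac{1}{12923} \approx 7.7381 \cdot 10^{-5}$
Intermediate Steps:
$\frac{1}{12611 + Y{\left(-100,22 - 58 \right)}} = \frac{1}{12611 + 312} = \frac{1}{12923}$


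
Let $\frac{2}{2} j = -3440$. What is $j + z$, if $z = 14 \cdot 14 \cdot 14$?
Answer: $-696$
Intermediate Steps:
$z = 2744$ ($z = 196 \cdot 14 = 2744$)
$j = -3440$
$j + z = -3440 + 2744 = -696$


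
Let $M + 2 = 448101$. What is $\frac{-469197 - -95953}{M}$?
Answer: $- \frac{373244}{448099} \approx -0.83295$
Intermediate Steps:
$M = 448099$ ($M = -2 + 448101 = 448099$)
$\frac{-469197 - -95953}{M} = \frac{-469197 - -95953}{448099} = \left(-469197 + 95953\right) \frac{1}{448099} = \left(-373244\right) \frac{1}{448099} = - \frac{373244}{448099}$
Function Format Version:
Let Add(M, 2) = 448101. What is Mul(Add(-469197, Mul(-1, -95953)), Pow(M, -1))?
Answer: Rational(-373244, 448099) ≈ -0.83295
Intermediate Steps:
M = 448099 (M = Add(-2, 448101) = 448099)
Mul(Add(-469197, Mul(-1, -95953)), Pow(M, -1)) = Mul(Add(-469197, Mul(-1, -95953)), Pow(448099, -1)) = Mul(Add(-469197, 95953), Rational(1, 448099)) = Mul(-373244, Rational(1, 448099)) = Rational(-373244, 448099)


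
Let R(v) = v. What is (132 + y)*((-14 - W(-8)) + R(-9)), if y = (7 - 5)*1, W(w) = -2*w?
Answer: -5226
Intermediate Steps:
y = 2 (y = 2*1 = 2)
(132 + y)*((-14 - W(-8)) + R(-9)) = (132 + 2)*((-14 - (-2)*(-8)) - 9) = 134*((-14 - 1*16) - 9) = 134*((-14 - 16) - 9) = 134*(-30 - 9) = 134*(-39) = -5226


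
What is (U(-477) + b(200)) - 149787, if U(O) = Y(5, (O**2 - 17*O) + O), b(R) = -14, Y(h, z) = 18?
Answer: -149783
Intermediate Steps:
U(O) = 18
(U(-477) + b(200)) - 149787 = (18 - 14) - 149787 = 4 - 149787 = -149783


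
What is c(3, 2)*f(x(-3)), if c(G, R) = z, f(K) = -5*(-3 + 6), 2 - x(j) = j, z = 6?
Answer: -90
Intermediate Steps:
x(j) = 2 - j
f(K) = -15 (f(K) = -5*3 = -15)
c(G, R) = 6
c(3, 2)*f(x(-3)) = 6*(-15) = -90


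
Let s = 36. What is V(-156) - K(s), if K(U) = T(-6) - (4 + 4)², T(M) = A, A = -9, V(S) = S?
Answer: -83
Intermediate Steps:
T(M) = -9
K(U) = -73 (K(U) = -9 - (4 + 4)² = -9 - 1*8² = -9 - 1*64 = -9 - 64 = -73)
V(-156) - K(s) = -156 - 1*(-73) = -156 + 73 = -83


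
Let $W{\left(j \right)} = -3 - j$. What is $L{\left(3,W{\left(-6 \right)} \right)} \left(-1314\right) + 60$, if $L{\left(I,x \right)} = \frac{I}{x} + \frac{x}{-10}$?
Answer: $- \frac{4299}{5} \approx -859.8$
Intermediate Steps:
$L{\left(I,x \right)} = - \frac{x}{10} + \frac{I}{x}$ ($L{\left(I,x \right)} = \frac{I}{x} + x \left(- \frac{1}{10}\right) = \frac{I}{x} - \frac{x}{10} = - \frac{x}{10} + \frac{I}{x}$)
$L{\left(3,W{\left(-6 \right)} \right)} \left(-1314\right) + 60 = \left(- \frac{-3 - -6}{10} + \frac{3}{-3 - -6}\right) \left(-1314\right) + 60 = \left(- \frac{-3 + 6}{10} + \frac{3}{-3 + 6}\right) \left(-1314\right) + 60 = \left(\left(- \frac{1}{10}\right) 3 + \frac{3}{3}\right) \left(-1314\right) + 60 = \left(- \frac{3}{10} + 3 \cdot \frac{1}{3}\right) \left(-1314\right) + 60 = \left(- \frac{3}{10} + 1\right) \left(-1314\right) + 60 = \frac{7}{10} \left(-1314\right) + 60 = - \frac{4599}{5} + 60 = - \frac{4299}{5}$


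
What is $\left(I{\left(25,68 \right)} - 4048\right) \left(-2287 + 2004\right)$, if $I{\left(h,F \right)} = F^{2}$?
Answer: $-163008$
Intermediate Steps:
$\left(I{\left(25,68 \right)} - 4048\right) \left(-2287 + 2004\right) = \left(68^{2} - 4048\right) \left(-2287 + 2004\right) = \left(4624 - 4048\right) \left(-283\right) = 576 \left(-283\right) = -163008$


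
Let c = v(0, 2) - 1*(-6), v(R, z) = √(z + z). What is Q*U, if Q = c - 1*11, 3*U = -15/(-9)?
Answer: -5/3 ≈ -1.6667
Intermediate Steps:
U = 5/9 (U = (-15/(-9))/3 = (-15*(-⅑))/3 = (⅓)*(5/3) = 5/9 ≈ 0.55556)
v(R, z) = √2*√z (v(R, z) = √(2*z) = √2*√z)
c = 8 (c = √2*√2 - 1*(-6) = 2 + 6 = 8)
Q = -3 (Q = 8 - 1*11 = 8 - 11 = -3)
Q*U = -3*5/9 = -5/3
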